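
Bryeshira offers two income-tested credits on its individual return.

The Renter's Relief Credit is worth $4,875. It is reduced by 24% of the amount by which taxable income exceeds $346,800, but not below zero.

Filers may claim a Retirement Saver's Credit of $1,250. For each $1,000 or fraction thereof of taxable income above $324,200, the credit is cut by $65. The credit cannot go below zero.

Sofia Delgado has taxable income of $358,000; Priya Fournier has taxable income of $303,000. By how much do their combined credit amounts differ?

$3,938

Sofia ($358,000): Renter's Relief Credit: 24% of the $11,200 excess over $346,800 is $2,688; credit = $4,875 − $2,688 = $2,187. Retirement Saver's Credit: income exceeds $324,200 by $33,800 → 34 increments × $65 = $2,210 ≥ base, so the credit is $0. total $2,187 + $0 = $2,187
Priya ($303,000): Renter's Relief Credit: $303,000 is at or below the $346,800 threshold, so the full $4,875 applies. Retirement Saver's Credit: $303,000 is at or below the $324,200 threshold, so the full $1,250 applies. total $4,875 + $1,250 = $6,125
Difference: |$2,187 − $6,125| = $3,938.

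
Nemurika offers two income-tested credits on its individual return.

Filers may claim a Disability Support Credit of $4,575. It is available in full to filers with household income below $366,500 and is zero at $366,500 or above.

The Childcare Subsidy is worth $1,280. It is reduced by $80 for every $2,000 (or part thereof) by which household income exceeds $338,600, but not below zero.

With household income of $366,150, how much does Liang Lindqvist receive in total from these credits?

Disability Support Credit: $366,150 is below the $366,500 cutoff, so the full $4,575 applies.
Childcare Subsidy: income exceeds $338,600 by $27,550, which is 14 full-or-partial $2,000 increments; reduction = 14 × $80 = $1,120, leaving $160.
Total: $4,575 + $160 = $4,735.

$4,735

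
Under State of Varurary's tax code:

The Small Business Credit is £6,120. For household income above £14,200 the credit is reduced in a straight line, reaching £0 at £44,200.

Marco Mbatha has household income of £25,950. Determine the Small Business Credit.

Small Business Credit: £25,950 is £11,750 into a £30,000 phase-out range, leaving 18,250/30,000 of the credit: £6,120 × 18,250/30,000 = £3,723.

£3,723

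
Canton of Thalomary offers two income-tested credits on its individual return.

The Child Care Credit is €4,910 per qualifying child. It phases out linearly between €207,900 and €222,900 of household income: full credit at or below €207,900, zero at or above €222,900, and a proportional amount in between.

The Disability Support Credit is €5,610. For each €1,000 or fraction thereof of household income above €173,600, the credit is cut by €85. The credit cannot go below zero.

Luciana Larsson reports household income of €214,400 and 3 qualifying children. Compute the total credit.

Child Care Credit: base = 3 × €4,910 = €14,730. €214,400 is €6,500 into a €15,000 phase-out range, leaving 8,500/15,000 of the credit: €14,730 × 8,500/15,000 = €8,347.
Disability Support Credit: income exceeds €173,600 by €40,800, which is 41 full-or-partial €1,000 increments; reduction = 41 × €85 = €3,485, leaving €2,125.
Total: €8,347 + €2,125 = €10,472.

€10,472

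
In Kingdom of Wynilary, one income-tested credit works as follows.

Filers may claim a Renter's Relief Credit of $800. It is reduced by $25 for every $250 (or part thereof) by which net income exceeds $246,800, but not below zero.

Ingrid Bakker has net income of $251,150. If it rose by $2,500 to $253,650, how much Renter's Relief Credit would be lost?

$250

At $251,150 — income exceeds $246,800 by $4,350, which is 18 full-or-partial $250 increments; reduction = 18 × $25 = $450, leaving $350.
At $253,650 — income exceeds $246,800 by $6,850, which is 28 full-or-partial $250 increments; reduction = 28 × $25 = $700, leaving $100.
Lost: $350 − $100 = $250.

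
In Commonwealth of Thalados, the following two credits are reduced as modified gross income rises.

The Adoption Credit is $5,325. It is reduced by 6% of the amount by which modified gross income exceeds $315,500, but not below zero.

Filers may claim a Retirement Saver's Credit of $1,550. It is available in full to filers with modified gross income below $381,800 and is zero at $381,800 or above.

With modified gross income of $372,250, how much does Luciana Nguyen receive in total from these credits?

$3,470

Adoption Credit: 6% of the $56,750 excess over $315,500 is $3,405; credit = $5,325 − $3,405 = $1,920.
Retirement Saver's Credit: $372,250 is below the $381,800 cutoff, so the full $1,550 applies.
Total: $1,920 + $1,550 = $3,470.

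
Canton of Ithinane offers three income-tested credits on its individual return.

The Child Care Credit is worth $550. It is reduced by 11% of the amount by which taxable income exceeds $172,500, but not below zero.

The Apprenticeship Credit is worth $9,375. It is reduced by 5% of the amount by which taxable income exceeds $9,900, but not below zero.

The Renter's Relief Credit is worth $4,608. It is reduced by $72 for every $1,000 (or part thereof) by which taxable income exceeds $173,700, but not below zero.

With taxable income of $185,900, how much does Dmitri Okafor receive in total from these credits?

Child Care Credit: 11% of the $13,400 excess over $172,500 is $1,474 ≥ base, so the credit is $0.
Apprenticeship Credit: 5% of the $176,000 excess over $9,900 is $8,800; credit = $9,375 − $8,800 = $575.
Renter's Relief Credit: income exceeds $173,700 by $12,200, which is 13 full-or-partial $1,000 increments; reduction = 13 × $72 = $936, leaving $3,672.
Total: $0 + $575 + $3,672 = $4,247.

$4,247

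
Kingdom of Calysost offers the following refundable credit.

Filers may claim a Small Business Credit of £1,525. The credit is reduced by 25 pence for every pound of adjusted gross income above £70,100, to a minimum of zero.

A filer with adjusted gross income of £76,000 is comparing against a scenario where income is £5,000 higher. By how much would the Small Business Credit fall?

At £76,000 — 25% of the £5,900 excess over £70,100 is £1,475; credit = £1,525 − £1,475 = £50.
At £81,000 — 25% of the £10,900 excess over £70,100 is £2,725 ≥ base, so the credit is £0.
Lost: £50 − £0 = £50.

£50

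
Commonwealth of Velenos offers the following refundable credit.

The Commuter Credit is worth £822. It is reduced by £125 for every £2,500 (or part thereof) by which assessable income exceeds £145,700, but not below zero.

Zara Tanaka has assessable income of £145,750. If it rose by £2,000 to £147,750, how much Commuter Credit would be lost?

£0

At £145,750 — income exceeds £145,700 by £50, which is 1 full-or-partial £2,500 increment; reduction = 1 × £125 = £125, leaving £697.
At £147,750 — income exceeds £145,700 by £2,050, which is 1 full-or-partial £2,500 increment; reduction = 1 × £125 = £125, leaving £697.
Lost: £697 − £697 = £0.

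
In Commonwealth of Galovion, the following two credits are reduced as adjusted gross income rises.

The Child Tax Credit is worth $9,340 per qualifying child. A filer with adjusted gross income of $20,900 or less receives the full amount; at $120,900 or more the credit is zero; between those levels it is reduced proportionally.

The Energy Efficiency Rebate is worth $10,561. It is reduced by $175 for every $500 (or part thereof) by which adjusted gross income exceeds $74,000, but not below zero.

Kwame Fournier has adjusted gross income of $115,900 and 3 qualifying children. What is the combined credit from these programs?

Child Tax Credit: base = 3 × $9,340 = $28,020. $115,900 is $95,000 into a $100,000 phase-out range, leaving 5,000/100,000 of the credit: $28,020 × 5,000/100,000 = $1,401.
Energy Efficiency Rebate: income exceeds $74,000 by $41,900 → 84 increments × $175 = $14,700 ≥ base, so the credit is $0.
Total: $1,401 + $0 = $1,401.

$1,401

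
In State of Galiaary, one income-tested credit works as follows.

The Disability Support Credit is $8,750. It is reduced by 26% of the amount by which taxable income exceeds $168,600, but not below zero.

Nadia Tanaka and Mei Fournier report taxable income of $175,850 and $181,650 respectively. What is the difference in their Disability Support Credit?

$1,508

Nadia ($175,850): Disability Support Credit: 26% of the $7,250 excess over $168,600 is $1,885; credit = $8,750 − $1,885 = $6,865.
Mei ($181,650): Disability Support Credit: 26% of the $13,050 excess over $168,600 is $3,393; credit = $8,750 − $3,393 = $5,357.
Difference: |$6,865 − $5,357| = $1,508.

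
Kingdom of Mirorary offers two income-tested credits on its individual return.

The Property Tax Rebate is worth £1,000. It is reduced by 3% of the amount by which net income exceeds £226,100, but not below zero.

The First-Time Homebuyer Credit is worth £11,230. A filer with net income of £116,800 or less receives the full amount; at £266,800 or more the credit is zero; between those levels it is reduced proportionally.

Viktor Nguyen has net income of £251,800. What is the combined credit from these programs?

Property Tax Rebate: 3% of the £25,700 excess over £226,100 is £771; credit = £1,000 − £771 = £229.
First-Time Homebuyer Credit: £251,800 is £135,000 into a £150,000 phase-out range, leaving 15,000/150,000 of the credit: £11,230 × 15,000/150,000 = £1,123.
Total: £229 + £1,123 = £1,352.

£1,352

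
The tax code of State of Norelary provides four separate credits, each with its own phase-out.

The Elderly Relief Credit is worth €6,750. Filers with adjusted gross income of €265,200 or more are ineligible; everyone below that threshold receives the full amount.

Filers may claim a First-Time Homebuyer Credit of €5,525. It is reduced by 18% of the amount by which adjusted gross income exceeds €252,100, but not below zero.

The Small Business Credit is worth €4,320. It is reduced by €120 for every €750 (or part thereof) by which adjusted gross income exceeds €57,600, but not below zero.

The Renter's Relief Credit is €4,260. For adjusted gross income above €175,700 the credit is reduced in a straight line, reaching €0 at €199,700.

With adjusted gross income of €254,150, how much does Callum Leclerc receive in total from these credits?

Elderly Relief Credit: €254,150 is below the €265,200 cutoff, so the full €6,750 applies.
First-Time Homebuyer Credit: 18% of the €2,050 excess over €252,100 is €369; credit = €5,525 − €369 = €5,156.
Small Business Credit: income exceeds €57,600 by €196,550 → 263 increments × €120 = €31,560 ≥ base, so the credit is €0.
Renter's Relief Credit: €254,150 is at or above €199,700, so the credit is €0.
Total: €6,750 + €5,156 + €0 + €0 = €11,906.

€11,906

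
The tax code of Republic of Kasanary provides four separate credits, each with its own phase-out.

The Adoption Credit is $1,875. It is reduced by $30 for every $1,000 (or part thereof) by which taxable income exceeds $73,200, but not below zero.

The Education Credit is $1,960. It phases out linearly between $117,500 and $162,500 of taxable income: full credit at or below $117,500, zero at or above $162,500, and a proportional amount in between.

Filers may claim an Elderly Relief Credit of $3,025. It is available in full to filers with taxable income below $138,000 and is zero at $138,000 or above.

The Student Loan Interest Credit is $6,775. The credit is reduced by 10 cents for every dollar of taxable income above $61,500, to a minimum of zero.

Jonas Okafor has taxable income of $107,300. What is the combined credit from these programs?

$8,005

Adoption Credit: income exceeds $73,200 by $34,100, which is 35 full-or-partial $1,000 increments; reduction = 35 × $30 = $1,050, leaving $825.
Education Credit: $107,300 is at or below the $117,500 threshold, so the full $1,960 applies.
Elderly Relief Credit: $107,300 is below the $138,000 cutoff, so the full $3,025 applies.
Student Loan Interest Credit: 10% of the $45,800 excess over $61,500 is $4,580; credit = $6,775 − $4,580 = $2,195.
Total: $825 + $1,960 + $3,025 + $2,195 = $8,005.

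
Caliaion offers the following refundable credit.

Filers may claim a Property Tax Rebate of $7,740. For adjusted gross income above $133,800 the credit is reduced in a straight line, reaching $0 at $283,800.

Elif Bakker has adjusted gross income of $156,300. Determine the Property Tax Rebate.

$6,579

Property Tax Rebate: $156,300 is $22,500 into a $150,000 phase-out range, leaving 127,500/150,000 of the credit: $7,740 × 127,500/150,000 = $6,579.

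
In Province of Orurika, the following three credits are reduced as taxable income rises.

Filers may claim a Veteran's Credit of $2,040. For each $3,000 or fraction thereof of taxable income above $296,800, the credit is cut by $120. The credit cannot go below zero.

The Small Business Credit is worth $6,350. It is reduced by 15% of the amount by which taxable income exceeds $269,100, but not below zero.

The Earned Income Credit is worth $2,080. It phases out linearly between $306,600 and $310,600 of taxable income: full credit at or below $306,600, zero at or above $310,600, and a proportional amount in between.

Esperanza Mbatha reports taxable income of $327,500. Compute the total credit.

$720

Veteran's Credit: income exceeds $296,800 by $30,700, which is 11 full-or-partial $3,000 increments; reduction = 11 × $120 = $1,320, leaving $720.
Small Business Credit: 15% of the $58,400 excess over $269,100 is $8,760 ≥ base, so the credit is $0.
Earned Income Credit: $327,500 is at or above $310,600, so the credit is $0.
Total: $720 + $0 + $0 = $720.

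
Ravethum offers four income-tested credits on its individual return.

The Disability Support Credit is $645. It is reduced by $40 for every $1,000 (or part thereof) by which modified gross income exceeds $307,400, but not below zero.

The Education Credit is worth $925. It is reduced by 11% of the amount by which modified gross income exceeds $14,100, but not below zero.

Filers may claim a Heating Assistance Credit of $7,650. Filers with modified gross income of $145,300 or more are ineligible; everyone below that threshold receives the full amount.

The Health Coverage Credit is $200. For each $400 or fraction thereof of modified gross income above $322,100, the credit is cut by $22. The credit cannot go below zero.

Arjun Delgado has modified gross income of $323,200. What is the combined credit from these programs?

Disability Support Credit: income exceeds $307,400 by $15,800, which is 16 full-or-partial $1,000 increments; reduction = 16 × $40 = $640, leaving $5.
Education Credit: 11% of the $309,100 excess over $14,100 is $34,001 ≥ base, so the credit is $0.
Heating Assistance Credit: $323,200 meets or exceeds the $145,300 cutoff, so the credit is $0.
Health Coverage Credit: income exceeds $322,100 by $1,100, which is 3 full-or-partial $400 increments; reduction = 3 × $22 = $66, leaving $134.
Total: $5 + $0 + $0 + $134 = $139.

$139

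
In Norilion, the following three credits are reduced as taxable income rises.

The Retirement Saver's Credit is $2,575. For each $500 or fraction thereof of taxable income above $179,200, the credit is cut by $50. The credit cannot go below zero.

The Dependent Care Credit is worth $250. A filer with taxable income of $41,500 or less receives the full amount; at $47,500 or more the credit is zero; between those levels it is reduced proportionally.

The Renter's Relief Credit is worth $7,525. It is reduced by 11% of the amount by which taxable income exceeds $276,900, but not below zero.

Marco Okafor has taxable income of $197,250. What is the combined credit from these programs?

Retirement Saver's Credit: income exceeds $179,200 by $18,050, which is 37 full-or-partial $500 increments; reduction = 37 × $50 = $1,850, leaving $725.
Dependent Care Credit: $197,250 is at or above $47,500, so the credit is $0.
Renter's Relief Credit: $197,250 is at or below the $276,900 threshold, so the full $7,525 applies.
Total: $725 + $0 + $7,525 = $8,250.

$8,250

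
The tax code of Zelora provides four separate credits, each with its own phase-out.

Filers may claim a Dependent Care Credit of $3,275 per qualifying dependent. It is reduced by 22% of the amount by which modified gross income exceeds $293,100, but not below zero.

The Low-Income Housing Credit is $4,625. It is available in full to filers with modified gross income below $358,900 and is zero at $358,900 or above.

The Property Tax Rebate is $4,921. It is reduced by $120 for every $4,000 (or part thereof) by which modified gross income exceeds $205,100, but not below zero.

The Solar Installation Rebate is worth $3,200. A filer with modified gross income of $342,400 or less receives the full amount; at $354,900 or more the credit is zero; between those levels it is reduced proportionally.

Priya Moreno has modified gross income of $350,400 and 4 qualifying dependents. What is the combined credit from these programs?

Dependent Care Credit: base = 4 × $3,275 = $13,100. 22% of the $57,300 excess over $293,100 is $12,606; credit = $13,100 − $12,606 = $494.
Low-Income Housing Credit: $350,400 is below the $358,900 cutoff, so the full $4,625 applies.
Property Tax Rebate: income exceeds $205,100 by $145,300, which is 37 full-or-partial $4,000 increments; reduction = 37 × $120 = $4,440, leaving $481.
Solar Installation Rebate: $350,400 is $8,000 into a $12,500 phase-out range, leaving 4,500/12,500 of the credit: $3,200 × 4,500/12,500 = $1,152.
Total: $494 + $4,625 + $481 + $1,152 = $6,752.

$6,752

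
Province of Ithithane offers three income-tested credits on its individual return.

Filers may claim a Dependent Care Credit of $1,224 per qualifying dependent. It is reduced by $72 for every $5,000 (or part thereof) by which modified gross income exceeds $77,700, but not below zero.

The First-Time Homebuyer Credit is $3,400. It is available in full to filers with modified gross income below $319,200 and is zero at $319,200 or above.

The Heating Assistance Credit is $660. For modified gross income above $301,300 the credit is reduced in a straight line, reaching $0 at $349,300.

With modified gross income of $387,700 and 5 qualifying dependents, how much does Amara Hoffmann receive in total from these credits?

$1,656

Dependent Care Credit: base = 5 × $1,224 = $6,120. income exceeds $77,700 by $310,000, which is 62 full-or-partial $5,000 increments; reduction = 62 × $72 = $4,464, leaving $1,656.
First-Time Homebuyer Credit: $387,700 meets or exceeds the $319,200 cutoff, so the credit is $0.
Heating Assistance Credit: $387,700 is at or above $349,300, so the credit is $0.
Total: $1,656 + $0 + $0 = $1,656.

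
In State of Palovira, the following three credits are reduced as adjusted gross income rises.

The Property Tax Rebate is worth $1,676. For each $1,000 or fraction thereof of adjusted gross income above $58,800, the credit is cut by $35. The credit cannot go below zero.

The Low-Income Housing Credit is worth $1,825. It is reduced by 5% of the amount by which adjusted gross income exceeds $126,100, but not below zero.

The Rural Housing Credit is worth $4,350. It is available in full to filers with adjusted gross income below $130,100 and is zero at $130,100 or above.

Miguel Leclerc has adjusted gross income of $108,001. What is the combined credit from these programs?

Property Tax Rebate: income exceeds $58,800 by $49,201 → 50 increments × $35 = $1,750 ≥ base, so the credit is $0.
Low-Income Housing Credit: $108,001 is at or below the $126,100 threshold, so the full $1,825 applies.
Rural Housing Credit: $108,001 is below the $130,100 cutoff, so the full $4,350 applies.
Total: $0 + $1,825 + $4,350 = $6,175.

$6,175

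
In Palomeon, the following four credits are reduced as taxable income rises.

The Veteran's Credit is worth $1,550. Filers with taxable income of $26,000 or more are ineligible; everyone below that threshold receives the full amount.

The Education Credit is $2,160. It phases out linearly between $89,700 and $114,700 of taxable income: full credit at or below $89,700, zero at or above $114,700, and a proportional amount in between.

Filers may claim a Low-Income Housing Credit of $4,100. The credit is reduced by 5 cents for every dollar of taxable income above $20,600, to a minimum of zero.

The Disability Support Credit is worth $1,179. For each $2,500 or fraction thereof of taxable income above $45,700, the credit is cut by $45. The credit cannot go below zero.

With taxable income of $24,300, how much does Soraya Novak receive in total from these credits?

Veteran's Credit: $24,300 is below the $26,000 cutoff, so the full $1,550 applies.
Education Credit: $24,300 is at or below the $89,700 threshold, so the full $2,160 applies.
Low-Income Housing Credit: 5% of the $3,700 excess over $20,600 is $185; credit = $4,100 − $185 = $3,915.
Disability Support Credit: $24,300 is at or below the $45,700 threshold, so the full $1,179 applies.
Total: $1,550 + $2,160 + $3,915 + $1,179 = $8,804.

$8,804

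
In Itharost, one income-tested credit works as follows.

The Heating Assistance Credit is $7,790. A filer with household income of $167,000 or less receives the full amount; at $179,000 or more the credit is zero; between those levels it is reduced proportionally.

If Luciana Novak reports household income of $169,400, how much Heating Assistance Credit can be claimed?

$6,232

Heating Assistance Credit: $169,400 is $2,400 into a $12,000 phase-out range, leaving 9,600/12,000 of the credit: $7,790 × 9,600/12,000 = $6,232.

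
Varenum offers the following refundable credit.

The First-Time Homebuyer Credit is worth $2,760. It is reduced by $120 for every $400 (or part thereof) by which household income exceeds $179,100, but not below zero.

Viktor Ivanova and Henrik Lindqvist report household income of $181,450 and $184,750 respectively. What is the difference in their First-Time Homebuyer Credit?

Viktor ($181,450): First-Time Homebuyer Credit: income exceeds $179,100 by $2,350, which is 6 full-or-partial $400 increments; reduction = 6 × $120 = $720, leaving $2,040.
Henrik ($184,750): First-Time Homebuyer Credit: income exceeds $179,100 by $5,650, which is 15 full-or-partial $400 increments; reduction = 15 × $120 = $1,800, leaving $960.
Difference: |$2,040 − $960| = $1,080.

$1,080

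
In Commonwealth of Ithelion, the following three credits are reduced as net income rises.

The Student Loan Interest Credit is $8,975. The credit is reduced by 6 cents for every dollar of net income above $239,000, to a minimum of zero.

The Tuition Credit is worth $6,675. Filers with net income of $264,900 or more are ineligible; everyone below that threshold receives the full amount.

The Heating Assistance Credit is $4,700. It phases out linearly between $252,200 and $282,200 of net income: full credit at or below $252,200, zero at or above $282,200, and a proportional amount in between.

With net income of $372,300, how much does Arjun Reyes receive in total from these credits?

$977

Student Loan Interest Credit: 6% of the $133,300 excess over $239,000 is $7,998; credit = $8,975 − $7,998 = $977.
Tuition Credit: $372,300 meets or exceeds the $264,900 cutoff, so the credit is $0.
Heating Assistance Credit: $372,300 is at or above $282,200, so the credit is $0.
Total: $977 + $0 + $0 = $977.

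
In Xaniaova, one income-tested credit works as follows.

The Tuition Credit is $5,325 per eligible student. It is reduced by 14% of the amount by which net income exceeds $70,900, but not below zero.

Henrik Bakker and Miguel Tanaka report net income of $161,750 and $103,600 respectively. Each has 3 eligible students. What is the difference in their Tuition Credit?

$8,141

Henrik ($161,750): Tuition Credit: base = 3 × $5,325 = $15,975. 14% of the $90,850 excess over $70,900 is $12,719; credit = $15,975 − $12,719 = $3,256.
Miguel ($103,600): Tuition Credit: base = 3 × $5,325 = $15,975. 14% of the $32,700 excess over $70,900 is $4,578; credit = $15,975 − $4,578 = $11,397.
Difference: |$3,256 − $11,397| = $8,141.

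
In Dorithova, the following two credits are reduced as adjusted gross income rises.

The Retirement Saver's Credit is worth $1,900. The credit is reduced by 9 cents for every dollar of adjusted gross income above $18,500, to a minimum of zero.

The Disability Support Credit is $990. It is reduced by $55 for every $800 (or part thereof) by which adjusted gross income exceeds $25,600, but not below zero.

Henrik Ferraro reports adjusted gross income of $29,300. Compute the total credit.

$1,643

Retirement Saver's Credit: 9% of the $10,800 excess over $18,500 is $972; credit = $1,900 − $972 = $928.
Disability Support Credit: income exceeds $25,600 by $3,700, which is 5 full-or-partial $800 increments; reduction = 5 × $55 = $275, leaving $715.
Total: $928 + $715 = $1,643.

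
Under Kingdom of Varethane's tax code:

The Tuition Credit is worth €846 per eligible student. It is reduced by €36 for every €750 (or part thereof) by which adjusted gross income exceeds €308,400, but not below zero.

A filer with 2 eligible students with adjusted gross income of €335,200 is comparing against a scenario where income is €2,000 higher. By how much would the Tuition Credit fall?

€108

At €335,200 — base = 2 × €846 = €1,692. income exceeds €308,400 by €26,800, which is 36 full-or-partial €750 increments; reduction = 36 × €36 = €1,296, leaving €396.
At €337,200 — base = 2 × €846 = €1,692. income exceeds €308,400 by €28,800, which is 39 full-or-partial €750 increments; reduction = 39 × €36 = €1,404, leaving €288.
Lost: €396 − €288 = €108.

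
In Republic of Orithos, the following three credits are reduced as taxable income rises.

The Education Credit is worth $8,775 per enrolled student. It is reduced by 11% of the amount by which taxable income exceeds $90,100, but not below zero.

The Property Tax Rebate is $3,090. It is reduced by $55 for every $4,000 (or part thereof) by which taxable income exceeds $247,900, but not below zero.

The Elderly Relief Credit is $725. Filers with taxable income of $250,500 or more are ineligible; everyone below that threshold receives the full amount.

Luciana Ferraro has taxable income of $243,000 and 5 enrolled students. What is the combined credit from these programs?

$30,871

Education Credit: base = 5 × $8,775 = $43,875. 11% of the $152,900 excess over $90,100 is $16,819; credit = $43,875 − $16,819 = $27,056.
Property Tax Rebate: $243,000 is at or below the $247,900 threshold, so the full $3,090 applies.
Elderly Relief Credit: $243,000 is below the $250,500 cutoff, so the full $725 applies.
Total: $27,056 + $3,090 + $725 = $30,871.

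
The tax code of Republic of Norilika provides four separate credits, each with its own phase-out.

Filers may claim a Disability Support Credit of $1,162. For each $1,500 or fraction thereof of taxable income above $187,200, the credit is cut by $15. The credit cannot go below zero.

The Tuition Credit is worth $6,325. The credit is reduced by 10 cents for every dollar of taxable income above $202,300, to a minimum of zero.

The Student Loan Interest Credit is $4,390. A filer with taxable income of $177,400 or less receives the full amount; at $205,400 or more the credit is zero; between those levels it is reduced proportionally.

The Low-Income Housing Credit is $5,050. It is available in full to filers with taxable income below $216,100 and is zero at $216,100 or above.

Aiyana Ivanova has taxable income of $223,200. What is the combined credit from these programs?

Disability Support Credit: income exceeds $187,200 by $36,000, which is 24 full-or-partial $1,500 increments; reduction = 24 × $15 = $360, leaving $802.
Tuition Credit: 10% of the $20,900 excess over $202,300 is $2,090; credit = $6,325 − $2,090 = $4,235.
Student Loan Interest Credit: $223,200 is at or above $205,400, so the credit is $0.
Low-Income Housing Credit: $223,200 meets or exceeds the $216,100 cutoff, so the credit is $0.
Total: $802 + $4,235 + $0 + $0 = $5,037.

$5,037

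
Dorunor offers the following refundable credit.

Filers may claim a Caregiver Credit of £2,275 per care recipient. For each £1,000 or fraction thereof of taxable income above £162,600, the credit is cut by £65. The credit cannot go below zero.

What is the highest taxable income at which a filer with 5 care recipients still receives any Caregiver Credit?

£336,600

Full credit = 5 × £2,275 = £11,375.
After 174 increments the reduction is 174 × £65 = £11,310, leaving £65; one more increment wipes it out. Increment 174 ends at excess 174 × £1,000 = £174,000, so the highest qualifying income is £162,600 + £174,000 = £336,600.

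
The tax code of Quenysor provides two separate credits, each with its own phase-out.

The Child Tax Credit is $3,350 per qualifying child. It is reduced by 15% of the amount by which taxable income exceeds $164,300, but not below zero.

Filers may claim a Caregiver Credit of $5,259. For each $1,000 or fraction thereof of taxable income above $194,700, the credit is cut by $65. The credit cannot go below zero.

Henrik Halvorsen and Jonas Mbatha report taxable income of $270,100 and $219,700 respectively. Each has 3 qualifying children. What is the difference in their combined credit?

$5,055

Henrik ($270,100): Child Tax Credit: base = 3 × $3,350 = $10,050. 15% of the $105,800 excess over $164,300 is $15,870 ≥ base, so the credit is $0. Caregiver Credit: income exceeds $194,700 by $75,400, which is 76 full-or-partial $1,000 increments; reduction = 76 × $65 = $4,940, leaving $319. total $0 + $319 = $319
Jonas ($219,700): Child Tax Credit: base = 3 × $3,350 = $10,050. 15% of the $55,400 excess over $164,300 is $8,310; credit = $10,050 − $8,310 = $1,740. Caregiver Credit: income exceeds $194,700 by $25,000, which is 25 full-or-partial $1,000 increments; reduction = 25 × $65 = $1,625, leaving $3,634. total $1,740 + $3,634 = $5,374
Difference: |$319 − $5,374| = $5,055.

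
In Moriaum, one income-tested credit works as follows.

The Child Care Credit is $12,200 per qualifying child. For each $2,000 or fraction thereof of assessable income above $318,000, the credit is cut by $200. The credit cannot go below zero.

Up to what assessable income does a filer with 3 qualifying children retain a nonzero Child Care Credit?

Full credit = 3 × $12,200 = $36,600.
After 182 increments the reduction is 182 × $200 = $36,400, leaving $200; one more increment wipes it out. Increment 182 ends at excess 182 × $2,000 = $364,000, so the highest qualifying income is $318,000 + $364,000 = $682,000.

$682,000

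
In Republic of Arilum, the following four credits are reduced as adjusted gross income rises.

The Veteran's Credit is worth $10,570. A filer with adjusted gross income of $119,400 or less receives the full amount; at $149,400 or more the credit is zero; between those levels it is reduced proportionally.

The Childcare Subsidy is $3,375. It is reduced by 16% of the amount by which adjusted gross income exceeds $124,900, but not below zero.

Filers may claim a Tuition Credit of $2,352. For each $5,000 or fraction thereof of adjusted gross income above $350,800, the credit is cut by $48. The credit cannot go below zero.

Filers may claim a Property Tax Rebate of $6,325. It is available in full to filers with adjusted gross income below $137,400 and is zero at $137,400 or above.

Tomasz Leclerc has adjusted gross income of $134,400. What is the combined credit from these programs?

Veteran's Credit: $134,400 is $15,000 into a $30,000 phase-out range, leaving 15,000/30,000 of the credit: $10,570 × 15,000/30,000 = $5,285.
Childcare Subsidy: 16% of the $9,500 excess over $124,900 is $1,520; credit = $3,375 − $1,520 = $1,855.
Tuition Credit: $134,400 is at or below the $350,800 threshold, so the full $2,352 applies.
Property Tax Rebate: $134,400 is below the $137,400 cutoff, so the full $6,325 applies.
Total: $5,285 + $1,855 + $2,352 + $6,325 = $15,817.

$15,817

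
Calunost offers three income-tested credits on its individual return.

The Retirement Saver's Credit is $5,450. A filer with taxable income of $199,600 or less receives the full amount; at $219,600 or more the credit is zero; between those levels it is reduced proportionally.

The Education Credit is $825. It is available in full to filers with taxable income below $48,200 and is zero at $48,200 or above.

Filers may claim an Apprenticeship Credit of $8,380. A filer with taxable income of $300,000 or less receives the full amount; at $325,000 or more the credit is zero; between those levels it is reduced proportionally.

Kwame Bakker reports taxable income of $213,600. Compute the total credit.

$10,015

Retirement Saver's Credit: $213,600 is $14,000 into a $20,000 phase-out range, leaving 6,000/20,000 of the credit: $5,450 × 6,000/20,000 = $1,635.
Education Credit: $213,600 meets or exceeds the $48,200 cutoff, so the credit is $0.
Apprenticeship Credit: $213,600 is at or below the $300,000 threshold, so the full $8,380 applies.
Total: $1,635 + $0 + $8,380 = $10,015.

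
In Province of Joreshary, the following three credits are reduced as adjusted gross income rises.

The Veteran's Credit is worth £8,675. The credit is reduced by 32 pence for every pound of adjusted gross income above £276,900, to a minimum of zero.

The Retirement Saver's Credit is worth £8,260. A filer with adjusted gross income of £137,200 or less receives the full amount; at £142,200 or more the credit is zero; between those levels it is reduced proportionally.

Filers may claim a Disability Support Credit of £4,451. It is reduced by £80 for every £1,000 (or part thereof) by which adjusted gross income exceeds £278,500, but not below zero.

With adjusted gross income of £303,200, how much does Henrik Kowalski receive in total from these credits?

Veteran's Credit: 32% of the £26,300 excess over £276,900 is £8,416; credit = £8,675 − £8,416 = £259.
Retirement Saver's Credit: £303,200 is at or above £142,200, so the credit is £0.
Disability Support Credit: income exceeds £278,500 by £24,700, which is 25 full-or-partial £1,000 increments; reduction = 25 × £80 = £2,000, leaving £2,451.
Total: £259 + £0 + £2,451 = £2,710.

£2,710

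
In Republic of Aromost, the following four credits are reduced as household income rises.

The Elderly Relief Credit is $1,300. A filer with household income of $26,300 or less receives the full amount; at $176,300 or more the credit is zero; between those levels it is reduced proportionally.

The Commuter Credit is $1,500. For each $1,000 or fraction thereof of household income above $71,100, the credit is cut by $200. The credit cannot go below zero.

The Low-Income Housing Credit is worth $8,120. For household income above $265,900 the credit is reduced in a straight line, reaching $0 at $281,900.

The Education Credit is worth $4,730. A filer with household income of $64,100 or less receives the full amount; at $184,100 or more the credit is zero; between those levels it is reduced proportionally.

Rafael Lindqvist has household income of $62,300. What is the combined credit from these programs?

$15,338

Elderly Relief Credit: $62,300 is $36,000 into a $150,000 phase-out range, leaving 114,000/150,000 of the credit: $1,300 × 114,000/150,000 = $988.
Commuter Credit: $62,300 is at or below the $71,100 threshold, so the full $1,500 applies.
Low-Income Housing Credit: $62,300 is at or below the $265,900 threshold, so the full $8,120 applies.
Education Credit: $62,300 is at or below the $64,100 threshold, so the full $4,730 applies.
Total: $988 + $1,500 + $8,120 + $4,730 = $15,338.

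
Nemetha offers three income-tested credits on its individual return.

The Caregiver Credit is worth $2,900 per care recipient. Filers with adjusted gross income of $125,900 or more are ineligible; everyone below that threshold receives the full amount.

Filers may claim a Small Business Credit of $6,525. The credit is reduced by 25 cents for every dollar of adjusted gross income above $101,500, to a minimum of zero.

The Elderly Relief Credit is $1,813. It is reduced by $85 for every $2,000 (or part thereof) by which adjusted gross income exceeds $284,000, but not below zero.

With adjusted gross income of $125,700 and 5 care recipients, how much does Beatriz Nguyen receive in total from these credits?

Caregiver Credit: base = 5 × $2,900 = $14,500. $125,700 is below the $125,900 cutoff, so the full $14,500 applies.
Small Business Credit: 25% of the $24,200 excess over $101,500 is $6,050; credit = $6,525 − $6,050 = $475.
Elderly Relief Credit: $125,700 is at or below the $284,000 threshold, so the full $1,813 applies.
Total: $14,500 + $475 + $1,813 = $16,788.

$16,788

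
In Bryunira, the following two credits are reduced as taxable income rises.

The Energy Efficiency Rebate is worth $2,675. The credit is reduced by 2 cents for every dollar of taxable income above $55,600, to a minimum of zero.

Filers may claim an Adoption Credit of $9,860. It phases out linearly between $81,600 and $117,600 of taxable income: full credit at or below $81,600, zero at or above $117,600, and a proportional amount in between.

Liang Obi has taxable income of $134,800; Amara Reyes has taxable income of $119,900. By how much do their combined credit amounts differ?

$298

Liang ($134,800): Energy Efficiency Rebate: 2% of the $79,200 excess over $55,600 is $1,584; credit = $2,675 − $1,584 = $1,091. Adoption Credit: $134,800 is at or above $117,600, so the credit is $0. total $1,091 + $0 = $1,091
Amara ($119,900): Energy Efficiency Rebate: 2% of the $64,300 excess over $55,600 is $1,286; credit = $2,675 − $1,286 = $1,389. Adoption Credit: $119,900 is at or above $117,600, so the credit is $0. total $1,389 + $0 = $1,389
Difference: |$1,091 − $1,389| = $298.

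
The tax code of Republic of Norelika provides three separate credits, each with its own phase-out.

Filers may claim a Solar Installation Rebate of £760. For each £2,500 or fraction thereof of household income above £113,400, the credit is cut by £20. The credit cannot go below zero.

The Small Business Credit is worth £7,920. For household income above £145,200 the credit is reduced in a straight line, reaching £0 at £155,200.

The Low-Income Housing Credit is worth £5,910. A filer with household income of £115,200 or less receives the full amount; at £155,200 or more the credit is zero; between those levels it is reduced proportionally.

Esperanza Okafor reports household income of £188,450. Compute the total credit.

£140

Solar Installation Rebate: income exceeds £113,400 by £75,050, which is 31 full-or-partial £2,500 increments; reduction = 31 × £20 = £620, leaving £140.
Small Business Credit: £188,450 is at or above £155,200, so the credit is £0.
Low-Income Housing Credit: £188,450 is at or above £155,200, so the credit is £0.
Total: £140 + £0 + £0 = £140.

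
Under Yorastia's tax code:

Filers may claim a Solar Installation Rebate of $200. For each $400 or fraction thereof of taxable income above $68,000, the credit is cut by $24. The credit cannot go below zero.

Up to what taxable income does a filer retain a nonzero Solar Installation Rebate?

After 8 increments the reduction is 8 × $24 = $192, leaving $8; one more increment wipes it out. Increment 8 ends at excess 8 × $400 = $3,200, so the highest qualifying income is $68,000 + $3,200 = $71,200.

$71,200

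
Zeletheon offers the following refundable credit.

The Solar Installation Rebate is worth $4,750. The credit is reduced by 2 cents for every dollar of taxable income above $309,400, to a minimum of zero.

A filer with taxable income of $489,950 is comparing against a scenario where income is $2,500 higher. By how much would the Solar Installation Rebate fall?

At $489,950 — 2% of the $180,550 excess over $309,400 is $3,611; credit = $4,750 − $3,611 = $1,139.
At $492,450 — 2% of the $183,050 excess over $309,400 is $3,661; credit = $4,750 − $3,661 = $1,089.
Lost: $1,139 − $1,089 = $50.

$50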